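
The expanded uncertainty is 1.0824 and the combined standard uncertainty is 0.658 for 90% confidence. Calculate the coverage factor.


k = U / uc
k = 1.0824 / 0.658
k = 1.645

1.645


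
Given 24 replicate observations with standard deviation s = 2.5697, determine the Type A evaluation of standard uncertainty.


u_A = s / sqrt(n)
u_A = 2.5697 / sqrt(24)
u_A = 2.5697 / 4.8989795
u_A = 0.5245

0.5245


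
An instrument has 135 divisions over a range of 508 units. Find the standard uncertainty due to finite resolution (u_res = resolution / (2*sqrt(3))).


resolution = range / divisions
resolution = 508 / 135 = 3.762963
u_res = resolution / (2*sqrt(3))
u_res = 3.762963 / 3.4641016
u_res = 1.0863

1.0863


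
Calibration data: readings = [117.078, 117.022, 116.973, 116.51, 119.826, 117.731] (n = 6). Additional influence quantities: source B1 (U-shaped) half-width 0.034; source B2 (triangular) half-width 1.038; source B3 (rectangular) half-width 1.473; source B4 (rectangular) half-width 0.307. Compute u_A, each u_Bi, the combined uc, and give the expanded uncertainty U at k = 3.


mean = (117.078 + 117.022 + 116.973 + 116.51 + 119.826 + 117.731) / 6 = 117.5233333
s = sqrt(sum((x - mean)^2)/(n-1)) = 1.1937141
u_A = s / sqrt(n) = 1.1937141 / sqrt(6) = 0.48733174
u_B1 = 0.034 / sqrt(2) = 0.024041631
u_B2 = 1.038 / sqrt(6) = 0.42376173
u_B3 = 1.473 / sqrt(3) = 0.85043695
u_B4 = 0.307 / sqrt(3) = 0.17724653
uc = sqrt(0.48733174^2 + 0.024041631^2 + 0.42376173^2 + 0.85043695^2 + 0.17724653^2) = 1.0827297
U = k * uc = 3 * 1.0827297
U = 3.2482

3.2482


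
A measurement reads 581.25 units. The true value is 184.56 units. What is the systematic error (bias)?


Systematic error = measured - true
= 581.25 - 184.56
= 396.6900

396.6900


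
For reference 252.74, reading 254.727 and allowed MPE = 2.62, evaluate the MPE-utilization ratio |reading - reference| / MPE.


e = indication - reference = 254.727 - 252.74 = 1.9870
|e| = 1.9870
ratio = |e| / MPE = 1.9870 / 2.62
ratio = 0.7584

0.7584


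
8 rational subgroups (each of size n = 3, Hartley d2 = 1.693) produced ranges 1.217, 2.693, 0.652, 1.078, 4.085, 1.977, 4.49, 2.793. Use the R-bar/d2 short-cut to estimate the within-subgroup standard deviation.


R_bar = (1.217 + 2.693 + 0.652 + 1.078 + 4.085 + 1.977 + 4.49 + 2.793) / 8
R_bar = 18.985 / 8 = 2.373125
sigma_hat = R_bar / d2 = 2.373125 / 1.693 = 1.4017

1.4017


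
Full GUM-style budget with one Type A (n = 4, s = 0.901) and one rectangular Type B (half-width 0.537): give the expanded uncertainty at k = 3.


u_A = s / sqrt(n) = 0.901 / sqrt(4) = 0.4505
u_B = half_width / sqrt(3) = 0.537 / sqrt(3) = 0.31003709
uc = sqrt(u_A^2 + u_B^2) = sqrt(0.4505^2 + 0.31003709^2) = 0.5468759
U = k * uc = 3 * 0.5468759
U = 1.6406

1.6406


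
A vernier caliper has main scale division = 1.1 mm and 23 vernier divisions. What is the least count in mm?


LC = MSD / n_div
= 1.1 / 23
= 0.0478

0.0478


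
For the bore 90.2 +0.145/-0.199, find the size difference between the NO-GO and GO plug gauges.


GO = nominal - lower_tol (smallest hole = maximum material condition)
GO = 90.2 - 0.199 = 90.001
NO-GO = nominal + upper_tol (largest hole = least material condition)
NO-GO = 90.2 + 0.145 = 90.345
spread = NO-GO - GO = 90.345 - 90.001 = 0.3440

0.3440


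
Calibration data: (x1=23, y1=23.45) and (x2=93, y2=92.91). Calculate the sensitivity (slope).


slope = (y2 - y1) / (x2 - x1)
= (92.91 - 23.45) / (93 - 23)
= 69.4600 / 70
= 0.9923

0.9923


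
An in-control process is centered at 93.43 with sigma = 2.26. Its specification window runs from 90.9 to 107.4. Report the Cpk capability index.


Cpu = (USL - mean) / (3*sigma) = (107.4 - 93.43) / (3*2.26) = 2.0605
Cpl = (mean - LSL) / (3*sigma) = (93.43 - 90.9) / (3*2.26) = 0.3732
Cpk = min(Cpu, Cpl) = 0.3732

0.3732


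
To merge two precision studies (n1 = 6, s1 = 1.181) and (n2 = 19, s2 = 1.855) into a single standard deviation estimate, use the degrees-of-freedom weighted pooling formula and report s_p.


s_p = sqrt(((n1-1)*s1^2 + (n2-1)*s2^2) / (n1+n2-2))
numerator = (6-1)*1.181^2 + (19-1)*1.855^2 = 6.973805 + 61.93845 = 68.912255
denominator = 6 + 19 - 2 = 23
s_p^2 = 68.912255 / 23 = 2.996185
s_p = sqrt(2.996185) = 1.7309

1.7309


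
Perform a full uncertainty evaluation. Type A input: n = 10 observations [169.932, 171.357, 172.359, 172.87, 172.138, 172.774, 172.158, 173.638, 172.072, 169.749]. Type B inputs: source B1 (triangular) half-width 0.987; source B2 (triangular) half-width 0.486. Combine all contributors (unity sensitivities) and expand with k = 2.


mean = (169.932 + 171.357 + 172.359 + 172.87 + 172.138 + 172.774 + 172.158 + 173.638 + 172.072 + 169.749) / 10 = 171.9047
s = sqrt(sum((x - mean)^2)/(n-1)) = 1.2420121
u_A = s / sqrt(n) = 1.2420121 / sqrt(10) = 0.39275871
u_B1 = 0.987 / sqrt(6) = 0.40294106
u_B2 = 0.486 / sqrt(6) = 0.19840867
uc = sqrt(0.39275871^2 + 0.40294106^2 + 0.19840867^2) = 0.59664638
U = k * uc = 2 * 0.59664638
U = 1.1933

1.1933


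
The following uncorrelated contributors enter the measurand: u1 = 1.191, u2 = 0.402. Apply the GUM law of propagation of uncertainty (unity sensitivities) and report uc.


uc = sqrt(1.191^2 + 0.402^2)
uc = sqrt(1.580085)
uc = 1.2570

1.2570


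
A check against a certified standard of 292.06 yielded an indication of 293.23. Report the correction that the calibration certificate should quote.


Correction = standard - reading
= 292.06 - 293.23
= -1.1700

-1.1700


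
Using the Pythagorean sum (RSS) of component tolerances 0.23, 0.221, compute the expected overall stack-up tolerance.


RSS = sqrt(0.23^2 + 0.221^2)
= sqrt(0.101741)
= 0.3190

0.3190


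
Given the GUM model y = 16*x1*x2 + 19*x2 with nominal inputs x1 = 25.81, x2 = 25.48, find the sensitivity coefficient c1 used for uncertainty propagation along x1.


y = 16*x1*x2 + 19*x2
dy/dx1 = 16*x2
Evaluate at x2 = 25.48: c1 = 16 * 25.48
c1 = 407.6800

407.6800


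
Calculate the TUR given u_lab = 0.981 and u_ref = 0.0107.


TUR = u_lab / u_ref
= 0.981 / 0.0107
= 91.6822

91.6822


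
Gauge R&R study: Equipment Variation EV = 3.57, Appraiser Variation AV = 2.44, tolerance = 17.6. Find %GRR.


GRR = sqrt(EV^2 + AV^2) = sqrt(3.57^2 + 2.44^2) = 4.3241762
%GRR = GRR / tol * 100 = 4.3241762 / 17.6 * 100
%GRR = 24.5692

24.5692


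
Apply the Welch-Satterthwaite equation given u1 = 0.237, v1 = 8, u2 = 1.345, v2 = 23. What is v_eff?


uc = sqrt(u1^2 + u2^2) = sqrt(0.237^2 + 1.345^2) = 1.3657211
v_eff = uc^4 / (u1^4/v1 + u2^4/v2)
= 1.3657211^4 / (0.237^4/8 + 1.345^4/23)
= 3.4789491 / 0.14268008
v_eff = 24.3829

24.3829


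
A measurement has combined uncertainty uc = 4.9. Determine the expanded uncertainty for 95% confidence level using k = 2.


U = k * uc
U = 2 * 4.9
U = 9.8000

9.8000


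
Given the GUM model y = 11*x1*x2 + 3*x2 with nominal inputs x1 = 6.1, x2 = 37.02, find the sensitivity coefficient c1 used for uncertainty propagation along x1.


y = 11*x1*x2 + 3*x2
dy/dx1 = 11*x2
Evaluate at x2 = 37.02: c1 = 11 * 37.02
c1 = 407.2200

407.2200


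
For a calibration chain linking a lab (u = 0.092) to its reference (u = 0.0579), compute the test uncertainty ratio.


TUR = u_lab / u_ref
= 0.092 / 0.0579
= 1.5889

1.5889


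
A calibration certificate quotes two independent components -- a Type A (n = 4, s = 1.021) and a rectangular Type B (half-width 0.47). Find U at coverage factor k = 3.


u_A = s / sqrt(n) = 1.021 / sqrt(4) = 0.5105
u_B = half_width / sqrt(3) = 0.47 / sqrt(3) = 0.27135463
uc = sqrt(u_A^2 + u_B^2) = sqrt(0.5105^2 + 0.27135463^2) = 0.57813803
U = k * uc = 3 * 0.57813803
U = 1.7344

1.7344


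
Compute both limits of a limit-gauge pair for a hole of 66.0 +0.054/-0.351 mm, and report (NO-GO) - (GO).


GO = nominal - lower_tol (smallest hole = maximum material condition)
GO = 66.0 - 0.351 = 65.649
NO-GO = nominal + upper_tol (largest hole = least material condition)
NO-GO = 66.0 + 0.054 = 66.054
spread = NO-GO - GO = 66.054 - 65.649 = 0.4050

0.4050


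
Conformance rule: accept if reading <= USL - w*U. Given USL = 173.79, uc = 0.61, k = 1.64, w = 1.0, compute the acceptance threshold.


U = k * uc = 1.64 * 0.61 = 1.0004
guard band g = w * U = 1.0 * 1.0004 = 1.0004
AL = USL - g = 173.79 - 1.0004
AL = 172.7896

172.7896


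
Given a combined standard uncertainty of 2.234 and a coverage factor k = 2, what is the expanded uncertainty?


U = k * uc
U = 2 * 2.234
U = 4.4680

4.4680


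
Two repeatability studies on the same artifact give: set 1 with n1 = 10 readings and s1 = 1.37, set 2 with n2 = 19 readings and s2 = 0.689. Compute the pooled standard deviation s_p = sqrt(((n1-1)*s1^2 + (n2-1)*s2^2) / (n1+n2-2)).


s_p = sqrt(((n1-1)*s1^2 + (n2-1)*s2^2) / (n1+n2-2))
numerator = (10-1)*1.37^2 + (19-1)*0.689^2 = 16.8921 + 8.544978 = 25.437078
denominator = 10 + 19 - 2 = 27
s_p^2 = 25.437078 / 27 = 0.942114
s_p = sqrt(0.942114) = 0.9706

0.9706


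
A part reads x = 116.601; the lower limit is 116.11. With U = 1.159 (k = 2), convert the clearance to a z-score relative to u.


u = U / k = 1.159 / 2 = 0.5795
margin = |LSL - x| = |116.11 - 116.601| = 0.491
z = margin / u = 0.491 / 0.5795
z = 0.8473

0.8473


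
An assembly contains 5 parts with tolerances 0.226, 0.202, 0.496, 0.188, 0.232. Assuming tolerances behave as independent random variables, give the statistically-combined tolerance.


RSS = sqrt(0.226^2 + 0.202^2 + 0.496^2 + 0.188^2 + 0.232^2)
= sqrt(0.427064)
= 0.6535

0.6535


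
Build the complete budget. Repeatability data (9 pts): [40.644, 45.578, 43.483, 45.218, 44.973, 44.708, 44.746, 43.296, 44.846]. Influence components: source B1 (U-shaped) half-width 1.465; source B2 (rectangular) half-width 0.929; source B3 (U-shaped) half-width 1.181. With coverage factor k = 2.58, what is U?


mean = (40.644 + 45.578 + 43.483 + 45.218 + 44.973 + 44.708 + 44.746 + 43.296 + 44.846) / 9 = 44.16577778
s = sqrt(sum((x - mean)^2)/(n-1)) = 1.5195449
u_A = s / sqrt(n) = 1.5195449 / sqrt(9) = 0.50651497
u_B1 = 1.465 / sqrt(2) = 1.0359114
u_B2 = 0.929 / sqrt(3) = 0.5363584
u_B3 = 1.181 / sqrt(2) = 0.83509311
uc = sqrt(0.50651497^2 + 1.0359114^2 + 0.5363584^2 + 0.83509311^2) = 1.5214239
U = k * uc = 2.58 * 1.5214239
U = 3.9253

3.9253


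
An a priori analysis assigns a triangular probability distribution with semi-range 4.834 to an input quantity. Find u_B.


u_B = half_width / sqrt(6)
u_B = 4.834 / 2.4494897
u_B = 1.9735

1.9735


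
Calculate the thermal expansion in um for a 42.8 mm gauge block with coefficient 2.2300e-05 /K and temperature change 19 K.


dL = L * alpha * dT
= 42.8 * 2.2300e-05 * 19
= 0.0181344 mm
dL_um = 0.0181344 * 1000 = 18.1344 um

18.1344


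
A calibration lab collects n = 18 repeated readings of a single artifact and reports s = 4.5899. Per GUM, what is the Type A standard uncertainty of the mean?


u_A = s / sqrt(n)
u_A = 4.5899 / sqrt(18)
u_A = 4.5899 / 4.2426407
u_A = 1.0818

1.0818


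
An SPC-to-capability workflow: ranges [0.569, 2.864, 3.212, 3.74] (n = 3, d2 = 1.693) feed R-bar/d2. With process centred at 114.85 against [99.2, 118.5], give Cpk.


R_bar = (0.569 + 2.864 + 3.212 + 3.74) / 4 = 2.59625
sigma = R_bar / d2 = 2.59625 / 1.693 = 1.5335204
Cp = (USL - LSL)/(6*sigma) = (118.5 - 99.2)/(6*1.5335204) = 2.0976
Cpu = (118.5 - 114.85)/(3*1.5335204) = 0.7934
Cpl = (114.85 - 99.2)/(3*1.5335204) = 3.4018
Cpk = min(Cpu, Cpl) = 0.7934

0.7934


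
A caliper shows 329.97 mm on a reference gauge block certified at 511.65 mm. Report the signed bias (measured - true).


Systematic error = measured - true
= 329.97 - 511.65
= -181.6800

-181.6800


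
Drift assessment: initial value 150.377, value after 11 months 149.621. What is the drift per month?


rate = (v2 - v1) / months
= (149.621 - 150.377) / 11
= -0.7560 / 11
= -0.0687

-0.0687


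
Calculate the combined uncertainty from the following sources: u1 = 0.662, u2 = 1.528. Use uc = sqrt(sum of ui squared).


uc = sqrt(0.662^2 + 1.528^2)
uc = sqrt(2.773028)
uc = 1.6652

1.6652


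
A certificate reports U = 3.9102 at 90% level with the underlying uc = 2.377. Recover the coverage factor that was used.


k = U / uc
k = 3.9102 / 2.377
k = 1.645

1.645


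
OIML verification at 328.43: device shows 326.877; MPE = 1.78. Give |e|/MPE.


e = indication - reference = 326.877 - 328.43 = -1.5530
|e| = 1.5530
ratio = |e| / MPE = 1.5530 / 1.78
ratio = 0.8725

0.8725


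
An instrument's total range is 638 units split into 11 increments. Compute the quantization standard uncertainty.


resolution = range / divisions
resolution = 638 / 11 = 58
u_res = resolution / (2*sqrt(3))
u_res = 58 / 3.4641016
u_res = 16.7432

16.7432


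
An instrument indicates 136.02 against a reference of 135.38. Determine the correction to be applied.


Correction = standard - reading
= 135.38 - 136.02
= -0.6400

-0.6400


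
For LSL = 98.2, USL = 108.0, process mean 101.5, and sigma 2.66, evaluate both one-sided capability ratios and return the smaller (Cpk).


Cpu = (USL - mean) / (3*sigma) = (108.0 - 101.5) / (3*2.66) = 0.8145
Cpl = (mean - LSL) / (3*sigma) = (101.5 - 98.2) / (3*2.66) = 0.4135
Cpk = min(Cpu, Cpl) = 0.4135

0.4135


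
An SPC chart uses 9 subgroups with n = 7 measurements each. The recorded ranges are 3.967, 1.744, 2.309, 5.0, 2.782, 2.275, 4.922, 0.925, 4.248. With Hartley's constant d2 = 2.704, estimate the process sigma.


R_bar = (3.967 + 1.744 + 2.309 + 5.0 + 2.782 + 2.275 + 4.922 + 0.925 + 4.248) / 9
R_bar = 28.172 / 9 = 3.1302222
sigma_hat = R_bar / d2 = 3.1302222 / 2.704 = 1.1576

1.1576


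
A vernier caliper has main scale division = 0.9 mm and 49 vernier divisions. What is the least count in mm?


LC = MSD / n_div
= 0.9 / 49
= 0.0184

0.0184


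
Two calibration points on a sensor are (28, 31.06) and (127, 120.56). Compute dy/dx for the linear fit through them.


slope = (y2 - y1) / (x2 - x1)
= (120.56 - 31.06) / (127 - 28)
= 89.5000 / 99
= 0.9040

0.9040


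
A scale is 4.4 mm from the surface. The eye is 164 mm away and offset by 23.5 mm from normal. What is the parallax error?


error = h * offset / d
= 4.4 * 23.5 / 164
= 0.6305

0.6305


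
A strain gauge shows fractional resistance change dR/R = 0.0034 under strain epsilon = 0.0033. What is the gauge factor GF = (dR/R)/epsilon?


GF = (dR/R) / epsilon
= 0.0034 / 0.0033
= 1.0303

1.0303


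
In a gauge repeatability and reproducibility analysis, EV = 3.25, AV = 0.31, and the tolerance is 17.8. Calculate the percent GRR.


GRR = sqrt(EV^2 + AV^2) = sqrt(3.25^2 + 0.31^2) = 3.2647511
%GRR = GRR / tol * 100 = 3.2647511 / 17.8 * 100
%GRR = 18.3413

18.3413


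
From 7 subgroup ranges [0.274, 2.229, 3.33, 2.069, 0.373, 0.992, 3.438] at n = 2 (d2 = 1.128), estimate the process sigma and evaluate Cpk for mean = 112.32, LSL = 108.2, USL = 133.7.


R_bar = (0.274 + 2.229 + 3.33 + 2.069 + 0.373 + 0.992 + 3.438) / 7 = 1.815
sigma = R_bar / d2 = 1.815 / 1.128 = 1.6090426
Cp = (USL - LSL)/(6*sigma) = (133.7 - 108.2)/(6*1.6090426) = 2.6413
Cpu = (133.7 - 112.32)/(3*1.6090426) = 4.4291
Cpl = (112.32 - 108.2)/(3*1.6090426) = 0.8535
Cpk = min(Cpu, Cpl) = 0.8535

0.8535


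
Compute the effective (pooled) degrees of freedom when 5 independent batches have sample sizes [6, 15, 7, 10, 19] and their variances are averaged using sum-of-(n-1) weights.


nu = sum_i (n_i - 1)
nu = ((6 - 1) + (15 - 1) + (7 - 1) + (10 - 1) + (19 - 1))
nu = 5 + 14 + 6 + 9 + 18
nu = 52

52


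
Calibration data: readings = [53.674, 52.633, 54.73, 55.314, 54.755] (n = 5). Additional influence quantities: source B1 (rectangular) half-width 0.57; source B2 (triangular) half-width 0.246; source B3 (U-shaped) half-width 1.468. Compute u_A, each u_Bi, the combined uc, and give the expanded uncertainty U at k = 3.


mean = (53.674 + 52.633 + 54.73 + 55.314 + 54.755) / 5 = 54.2212
s = sqrt(sum((x - mean)^2)/(n-1)) = 1.067689
u_A = s / sqrt(n) = 1.067689 / sqrt(5) = 0.47748504
u_B1 = 0.57 / sqrt(3) = 0.32908965
u_B2 = 0.246 / sqrt(6) = 0.10042908
u_B3 = 1.468 / sqrt(2) = 1.0380328
uc = sqrt(0.47748504^2 + 0.32908965^2 + 0.10042908^2 + 1.0380328^2) = 1.1932686
U = k * uc = 3 * 1.1932686
U = 3.5798

3.5798


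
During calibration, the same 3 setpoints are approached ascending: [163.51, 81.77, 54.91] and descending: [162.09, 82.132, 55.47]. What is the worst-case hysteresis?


|163.51 - 162.09| = 1.4200
|81.77 - 82.132| = 0.3620
|54.91 - 55.47| = 0.5600
hysteresis = max(diffs) = 1.4200

1.4200


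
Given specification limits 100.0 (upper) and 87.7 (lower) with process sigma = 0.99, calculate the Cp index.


Cp = (USL - LSL) / (6 * sigma)
= (100.0 - 87.7) / (6 * 0.99)
= 12.3000 / 5.9400
= 2.0707

2.0707


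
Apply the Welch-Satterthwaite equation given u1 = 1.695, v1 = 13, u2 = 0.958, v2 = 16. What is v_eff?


uc = sqrt(u1^2 + u2^2) = sqrt(1.695^2 + 0.958^2) = 1.9469949
v_eff = uc^4 / (u1^4/v1 + u2^4/v2)
= 1.9469949^4 / (1.695^4/13 + 0.958^4/16)
= 14.370082 / 0.68758722
v_eff = 20.8993

20.8993


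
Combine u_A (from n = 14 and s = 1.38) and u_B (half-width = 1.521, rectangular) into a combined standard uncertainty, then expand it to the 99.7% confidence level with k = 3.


u_A = s / sqrt(n) = 1.38 / sqrt(14) = 0.36882051
u_B = half_width / sqrt(3) = 1.521 / sqrt(3) = 0.87814976
uc = sqrt(u_A^2 + u_B^2) = sqrt(0.36882051^2 + 0.87814976^2) = 0.95245765
U = k * uc = 3 * 0.95245765
U = 2.8574

2.8574


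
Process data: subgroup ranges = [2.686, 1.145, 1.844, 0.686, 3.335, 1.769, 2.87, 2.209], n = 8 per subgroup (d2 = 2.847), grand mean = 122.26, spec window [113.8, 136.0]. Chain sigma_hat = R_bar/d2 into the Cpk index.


R_bar = (2.686 + 1.145 + 1.844 + 0.686 + 3.335 + 1.769 + 2.87 + 2.209) / 8 = 2.068
sigma = R_bar / d2 = 2.068 / 2.847 = 0.72637864
Cp = (USL - LSL)/(6*sigma) = (136.0 - 113.8)/(6*0.72637864) = 5.0938
Cpu = (136.0 - 122.26)/(3*0.72637864) = 6.3053
Cpl = (122.26 - 113.8)/(3*0.72637864) = 3.8823
Cpk = min(Cpu, Cpl) = 3.8823

3.8823


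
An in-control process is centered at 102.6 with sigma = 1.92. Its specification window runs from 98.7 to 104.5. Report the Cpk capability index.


Cpu = (USL - mean) / (3*sigma) = (104.5 - 102.6) / (3*1.92) = 0.3299
Cpl = (mean - LSL) / (3*sigma) = (102.6 - 98.7) / (3*1.92) = 0.6771
Cpk = min(Cpu, Cpl) = 0.3299

0.3299


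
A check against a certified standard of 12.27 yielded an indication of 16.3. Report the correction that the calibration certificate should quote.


Correction = standard - reading
= 12.27 - 16.3
= -4.0300

-4.0300


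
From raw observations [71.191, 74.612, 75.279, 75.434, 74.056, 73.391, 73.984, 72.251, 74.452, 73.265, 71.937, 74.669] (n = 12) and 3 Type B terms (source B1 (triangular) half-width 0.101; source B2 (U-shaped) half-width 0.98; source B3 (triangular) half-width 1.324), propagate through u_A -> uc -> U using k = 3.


mean = (71.191 + 74.612 + 75.279 + 75.434 + 74.056 + 73.391 + 73.984 + 72.251 + 74.452 + 73.265 + 71.937 + 74.669) / 12 = 73.71008333
s = sqrt(sum((x - mean)^2)/(n-1)) = 1.3426546
u_A = s / sqrt(n) = 1.3426546 / sqrt(12) = 0.387591
u_B1 = 0.101 / sqrt(6) = 0.041233077
u_B2 = 0.98 / sqrt(2) = 0.69296465
u_B3 = 1.324 / sqrt(6) = 0.54052074
uc = sqrt(0.387591^2 + 0.041233077^2 + 0.69296465^2 + 0.54052074^2) = 0.96139983
U = k * uc = 3 * 0.96139983
U = 2.8842

2.8842


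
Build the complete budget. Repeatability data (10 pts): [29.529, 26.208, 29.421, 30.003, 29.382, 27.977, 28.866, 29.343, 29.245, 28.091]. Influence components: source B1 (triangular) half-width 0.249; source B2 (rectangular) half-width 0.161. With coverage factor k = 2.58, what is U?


mean = (29.529 + 26.208 + 29.421 + 30.003 + 29.382 + 27.977 + 28.866 + 29.343 + 29.245 + 28.091) / 10 = 28.8065
s = sqrt(sum((x - mean)^2)/(n-1)) = 1.1104702
u_A = s / sqrt(n) = 1.1104702 / sqrt(10) = 0.35116151
u_B1 = 0.249 / sqrt(6) = 0.10165382
u_B2 = 0.161 / sqrt(3) = 0.092953393
uc = sqrt(0.35116151^2 + 0.10165382^2 + 0.092953393^2) = 0.37721113
U = k * uc = 2.58 * 0.37721113
U = 0.9732

0.9732


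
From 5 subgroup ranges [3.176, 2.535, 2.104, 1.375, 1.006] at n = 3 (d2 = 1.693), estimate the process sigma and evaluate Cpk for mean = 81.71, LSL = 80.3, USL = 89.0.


R_bar = (3.176 + 2.535 + 2.104 + 1.375 + 1.006) / 5 = 2.0392
sigma = R_bar / d2 = 2.0392 / 1.693 = 1.2044891
Cp = (USL - LSL)/(6*sigma) = (89.0 - 80.3)/(6*1.2044891) = 1.2038
Cpu = (89.0 - 81.71)/(3*1.2044891) = 2.0175
Cpl = (81.71 - 80.3)/(3*1.2044891) = 0.3902
Cpk = min(Cpu, Cpl) = 0.3902

0.3902


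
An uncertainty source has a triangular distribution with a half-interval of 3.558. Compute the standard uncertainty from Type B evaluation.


u_B = half_width / sqrt(6)
u_B = 3.558 / 2.4494897
u_B = 1.4525

1.4525


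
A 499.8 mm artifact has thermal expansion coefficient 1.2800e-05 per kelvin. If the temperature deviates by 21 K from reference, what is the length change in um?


dL = L * alpha * dT
= 499.8 * 1.2800e-05 * 21
= 0.1343462 mm
dL_um = 0.1343462 * 1000 = 134.3462 um

134.3462


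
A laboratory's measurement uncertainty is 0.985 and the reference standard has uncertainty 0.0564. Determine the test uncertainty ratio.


TUR = u_lab / u_ref
= 0.985 / 0.0564
= 17.4645

17.4645


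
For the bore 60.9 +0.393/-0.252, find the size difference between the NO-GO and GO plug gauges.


GO = nominal - lower_tol (smallest hole = maximum material condition)
GO = 60.9 - 0.252 = 60.648
NO-GO = nominal + upper_tol (largest hole = least material condition)
NO-GO = 60.9 + 0.393 = 61.293
spread = NO-GO - GO = 61.293 - 60.648 = 0.6450

0.6450


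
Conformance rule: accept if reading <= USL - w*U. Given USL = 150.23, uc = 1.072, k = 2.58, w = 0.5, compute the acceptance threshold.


U = k * uc = 2.58 * 1.072 = 2.76576
guard band g = w * U = 0.5 * 2.76576 = 1.38288
AL = USL - g = 150.23 - 1.38288
AL = 148.8471

148.8471


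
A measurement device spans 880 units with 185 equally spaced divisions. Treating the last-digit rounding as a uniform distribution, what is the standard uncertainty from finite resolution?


resolution = range / divisions
resolution = 880 / 185 = 4.7567568
u_res = resolution / (2*sqrt(3))
u_res = 4.7567568 / 3.4641016
u_res = 1.3732

1.3732


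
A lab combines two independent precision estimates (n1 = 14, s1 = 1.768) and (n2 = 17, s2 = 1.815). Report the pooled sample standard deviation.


s_p = sqrt(((n1-1)*s1^2 + (n2-1)*s2^2) / (n1+n2-2))
numerator = (14-1)*1.768^2 + (17-1)*1.815^2 = 40.635712 + 52.7076 = 93.343312
denominator = 14 + 17 - 2 = 29
s_p^2 = 93.343312 / 29 = 3.2187349
s_p = sqrt(3.2187349) = 1.7941

1.7941


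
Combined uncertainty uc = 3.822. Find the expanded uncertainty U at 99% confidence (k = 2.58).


U = k * uc
U = 2.58 * 3.822
U = 9.8608

9.8608


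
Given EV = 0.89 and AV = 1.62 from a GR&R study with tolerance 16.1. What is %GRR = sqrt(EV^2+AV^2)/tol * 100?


GRR = sqrt(EV^2 + AV^2) = sqrt(0.89^2 + 1.62^2) = 1.8483777
%GRR = GRR / tol * 100 = 1.8483777 / 16.1 * 100
%GRR = 11.4806

11.4806


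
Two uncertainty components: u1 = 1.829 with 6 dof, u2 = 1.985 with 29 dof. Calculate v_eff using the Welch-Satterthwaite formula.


uc = sqrt(u1^2 + u2^2) = sqrt(1.829^2 + 1.985^2) = 2.6991602
v_eff = uc^4 / (u1^4/v1 + u2^4/v2)
= 2.6991602^4 / (1.829^4/6 + 1.985^4/29)
= 53.078012 / 2.4004639
v_eff = 22.1116

22.1116


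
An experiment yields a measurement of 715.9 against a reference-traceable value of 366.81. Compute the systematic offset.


Systematic error = measured - true
= 715.9 - 366.81
= 349.0900

349.0900


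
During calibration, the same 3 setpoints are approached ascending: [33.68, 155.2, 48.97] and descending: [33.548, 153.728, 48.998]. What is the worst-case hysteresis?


|33.68 - 33.548| = 0.1320
|155.2 - 153.728| = 1.4720
|48.97 - 48.998| = 0.0280
hysteresis = max(diffs) = 1.4720

1.4720


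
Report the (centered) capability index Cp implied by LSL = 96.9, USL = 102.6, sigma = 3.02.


Cp = (USL - LSL) / (6 * sigma)
= (102.6 - 96.9) / (6 * 3.02)
= 5.7000 / 18.1200
= 0.3146

0.3146


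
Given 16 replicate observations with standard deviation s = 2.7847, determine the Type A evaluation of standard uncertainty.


u_A = s / sqrt(n)
u_A = 2.7847 / sqrt(16)
u_A = 2.7847 / 4
u_A = 0.6962

0.6962


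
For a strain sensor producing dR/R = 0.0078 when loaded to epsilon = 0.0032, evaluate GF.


GF = (dR/R) / epsilon
= 0.0078 / 0.0032
= 2.4375

2.4375


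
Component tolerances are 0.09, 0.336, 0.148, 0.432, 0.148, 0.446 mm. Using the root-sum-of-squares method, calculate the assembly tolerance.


RSS = sqrt(0.09^2 + 0.336^2 + 0.148^2 + 0.432^2 + 0.148^2 + 0.446^2)
= sqrt(0.550344)
= 0.7419

0.7419


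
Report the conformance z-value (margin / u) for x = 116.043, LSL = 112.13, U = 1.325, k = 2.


u = U / k = 1.325 / 2 = 0.6625
margin = |LSL - x| = |112.13 - 116.043| = 3.913
z = margin / u = 3.913 / 0.6625
z = 5.9064

5.9064


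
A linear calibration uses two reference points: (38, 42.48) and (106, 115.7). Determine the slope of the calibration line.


slope = (y2 - y1) / (x2 - x1)
= (115.7 - 42.48) / (106 - 38)
= 73.2200 / 68
= 1.0768

1.0768


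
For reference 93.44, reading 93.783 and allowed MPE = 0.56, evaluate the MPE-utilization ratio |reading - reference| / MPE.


e = indication - reference = 93.783 - 93.44 = 0.3430
|e| = 0.3430
ratio = |e| / MPE = 0.3430 / 0.56
ratio = 0.6125

0.6125


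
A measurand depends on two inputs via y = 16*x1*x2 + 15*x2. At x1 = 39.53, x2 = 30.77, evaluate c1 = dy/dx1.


y = 16*x1*x2 + 15*x2
dy/dx1 = 16*x2
Evaluate at x2 = 30.77: c1 = 16 * 30.77
c1 = 492.3200

492.3200


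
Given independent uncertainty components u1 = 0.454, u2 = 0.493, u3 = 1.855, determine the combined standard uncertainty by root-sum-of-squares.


uc = sqrt(0.454^2 + 0.493^2 + 1.855^2)
uc = sqrt(3.89019)
uc = 1.9724

1.9724


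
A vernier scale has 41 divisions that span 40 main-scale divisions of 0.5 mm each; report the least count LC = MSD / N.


LC = MSD / n_div
= 0.5 / 41
= 0.0122

0.0122


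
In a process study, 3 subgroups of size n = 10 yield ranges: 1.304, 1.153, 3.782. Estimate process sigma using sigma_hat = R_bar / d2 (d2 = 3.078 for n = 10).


R_bar = (1.304 + 1.153 + 3.782) / 3
R_bar = 6.239 / 3 = 2.0796667
sigma_hat = R_bar / d2 = 2.0796667 / 3.078 = 0.6757

0.6757


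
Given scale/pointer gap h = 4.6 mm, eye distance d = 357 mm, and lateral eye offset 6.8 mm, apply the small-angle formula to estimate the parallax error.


error = h * offset / d
= 4.6 * 6.8 / 357
= 0.0876

0.0876


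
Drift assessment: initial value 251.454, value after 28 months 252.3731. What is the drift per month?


rate = (v2 - v1) / months
= (252.3731 - 251.454) / 28
= 0.9191 / 28
= 0.0328

0.0328


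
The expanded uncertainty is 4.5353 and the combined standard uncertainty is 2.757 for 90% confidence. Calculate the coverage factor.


k = U / uc
k = 4.5353 / 2.757
k = 1.645

1.645


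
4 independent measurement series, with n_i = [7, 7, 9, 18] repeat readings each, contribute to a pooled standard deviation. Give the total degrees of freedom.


nu = sum_i (n_i - 1)
nu = ((7 - 1) + (7 - 1) + (9 - 1) + (18 - 1))
nu = 6 + 6 + 8 + 17
nu = 37

37


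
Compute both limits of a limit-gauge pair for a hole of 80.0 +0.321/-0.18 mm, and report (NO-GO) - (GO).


GO = nominal - lower_tol (smallest hole = maximum material condition)
GO = 80.0 - 0.18 = 79.82
NO-GO = nominal + upper_tol (largest hole = least material condition)
NO-GO = 80.0 + 0.321 = 80.321
spread = NO-GO - GO = 80.321 - 79.82 = 0.5010

0.5010


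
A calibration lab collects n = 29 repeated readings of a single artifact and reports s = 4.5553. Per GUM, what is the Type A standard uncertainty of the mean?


u_A = s / sqrt(n)
u_A = 4.5553 / sqrt(29)
u_A = 4.5553 / 5.3851648
u_A = 0.8459

0.8459


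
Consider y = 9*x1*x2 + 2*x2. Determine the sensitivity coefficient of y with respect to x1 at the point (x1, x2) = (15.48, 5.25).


y = 9*x1*x2 + 2*x2
dy/dx1 = 9*x2
Evaluate at x2 = 5.25: c1 = 9 * 5.25
c1 = 47.2500

47.2500


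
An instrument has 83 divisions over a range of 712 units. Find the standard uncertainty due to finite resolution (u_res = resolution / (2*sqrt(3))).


resolution = range / divisions
resolution = 712 / 83 = 8.5783133
u_res = resolution / (2*sqrt(3))
u_res = 8.5783133 / 3.4641016
u_res = 2.4763

2.4763


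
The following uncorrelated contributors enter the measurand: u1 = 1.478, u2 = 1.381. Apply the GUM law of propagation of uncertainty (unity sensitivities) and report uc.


uc = sqrt(1.478^2 + 1.381^2)
uc = sqrt(4.091645)
uc = 2.0228

2.0228


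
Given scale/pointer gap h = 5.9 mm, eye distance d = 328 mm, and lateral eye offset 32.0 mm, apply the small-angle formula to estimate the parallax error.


error = h * offset / d
= 5.9 * 32.0 / 328
= 0.5756

0.5756


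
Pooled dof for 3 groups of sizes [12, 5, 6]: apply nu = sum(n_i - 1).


nu = sum_i (n_i - 1)
nu = ((12 - 1) + (5 - 1) + (6 - 1))
nu = 11 + 4 + 5
nu = 20

20


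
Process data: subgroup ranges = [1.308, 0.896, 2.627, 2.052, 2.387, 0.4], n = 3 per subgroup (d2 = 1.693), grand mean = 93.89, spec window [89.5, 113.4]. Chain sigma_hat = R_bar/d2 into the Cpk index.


R_bar = (1.308 + 0.896 + 2.627 + 2.052 + 2.387 + 0.4) / 6 = 1.6116667
sigma = R_bar / d2 = 1.6116667 / 1.693 = 0.95195907
Cp = (USL - LSL)/(6*sigma) = (113.4 - 89.5)/(6*0.95195907) = 4.1844
Cpu = (113.4 - 93.89)/(3*0.95195907) = 6.8315
Cpl = (93.89 - 89.5)/(3*0.95195907) = 1.5372
Cpk = min(Cpu, Cpl) = 1.5372

1.5372


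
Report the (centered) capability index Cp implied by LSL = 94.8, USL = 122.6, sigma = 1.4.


Cp = (USL - LSL) / (6 * sigma)
= (122.6 - 94.8) / (6 * 1.4)
= 27.8000 / 8.4000
= 3.3095

3.3095


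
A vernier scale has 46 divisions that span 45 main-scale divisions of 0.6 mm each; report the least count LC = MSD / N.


LC = MSD / n_div
= 0.6 / 46
= 0.0130

0.0130


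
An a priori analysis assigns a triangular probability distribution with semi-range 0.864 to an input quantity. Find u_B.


u_B = half_width / sqrt(6)
u_B = 0.864 / 2.4494897
u_B = 0.3527

0.3527


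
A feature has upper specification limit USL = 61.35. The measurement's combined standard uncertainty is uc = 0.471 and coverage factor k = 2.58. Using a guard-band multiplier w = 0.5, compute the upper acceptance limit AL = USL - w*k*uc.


U = k * uc = 2.58 * 0.471 = 1.21518
guard band g = w * U = 0.5 * 1.21518 = 0.60759
AL = USL - g = 61.35 - 0.60759
AL = 60.7424

60.7424


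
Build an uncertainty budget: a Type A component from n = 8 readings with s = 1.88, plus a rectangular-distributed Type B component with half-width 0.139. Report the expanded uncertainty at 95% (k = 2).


u_A = s / sqrt(n) = 1.88 / sqrt(8) = 0.66468037
u_B = half_width / sqrt(3) = 0.139 / sqrt(3) = 0.080251687
uc = sqrt(u_A^2 + u_B^2) = sqrt(0.66468037^2 + 0.080251687^2) = 0.66950753
U = k * uc = 2 * 0.66950753
U = 1.3390

1.3390


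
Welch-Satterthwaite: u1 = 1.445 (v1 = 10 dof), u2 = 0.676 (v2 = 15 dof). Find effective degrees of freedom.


uc = sqrt(u1^2 + u2^2) = sqrt(1.445^2 + 0.676^2) = 1.5953059
v_eff = uc^4 / (u1^4/v1 + u2^4/v2)
= 1.5953059^4 / (1.445^4/10 + 0.676^4/15)
= 6.4770297 / 0.44990664
v_eff = 14.3964

14.3964


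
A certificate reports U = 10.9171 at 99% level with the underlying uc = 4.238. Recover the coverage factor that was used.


k = U / uc
k = 10.9171 / 4.238
k = 2.576

2.576


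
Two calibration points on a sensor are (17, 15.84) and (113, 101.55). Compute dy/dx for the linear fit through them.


slope = (y2 - y1) / (x2 - x1)
= (101.55 - 15.84) / (113 - 17)
= 85.7100 / 96
= 0.8928

0.8928


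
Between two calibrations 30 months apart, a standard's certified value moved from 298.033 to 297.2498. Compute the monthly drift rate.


rate = (v2 - v1) / months
= (297.2498 - 298.033) / 30
= -0.7832 / 30
= -0.0261

-0.0261


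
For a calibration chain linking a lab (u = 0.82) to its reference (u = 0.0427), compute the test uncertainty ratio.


TUR = u_lab / u_ref
= 0.82 / 0.0427
= 19.2037

19.2037


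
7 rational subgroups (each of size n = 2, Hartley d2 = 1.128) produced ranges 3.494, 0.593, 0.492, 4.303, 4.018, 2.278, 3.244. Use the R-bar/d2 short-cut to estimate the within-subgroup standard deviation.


R_bar = (3.494 + 0.593 + 0.492 + 4.303 + 4.018 + 2.278 + 3.244) / 7
R_bar = 18.422 / 7 = 2.6317143
sigma_hat = R_bar / d2 = 2.6317143 / 1.128 = 2.3331

2.3331


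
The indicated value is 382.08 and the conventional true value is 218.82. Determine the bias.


Systematic error = measured - true
= 382.08 - 218.82
= 163.2600

163.2600


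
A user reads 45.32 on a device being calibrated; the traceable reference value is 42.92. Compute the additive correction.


Correction = standard - reading
= 42.92 - 45.32
= -2.4000

-2.4000


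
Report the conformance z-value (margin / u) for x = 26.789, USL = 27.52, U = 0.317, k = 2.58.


u = U / k = 0.317 / 2.58 = 0.12286822
margin = |USL - x| = |27.52 - 26.789| = 0.731
z = margin / u = 0.731 / 0.12286822
z = 5.9495

5.9495


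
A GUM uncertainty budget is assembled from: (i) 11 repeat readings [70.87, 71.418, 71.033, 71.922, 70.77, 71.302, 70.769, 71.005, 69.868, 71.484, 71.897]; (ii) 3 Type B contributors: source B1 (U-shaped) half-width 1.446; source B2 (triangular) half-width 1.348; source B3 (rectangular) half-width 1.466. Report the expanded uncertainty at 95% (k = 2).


mean = (70.87 + 71.418 + 71.033 + 71.922 + 70.77 + 71.302 + 70.769 + 71.005 + 69.868 + 71.484 + 71.897) / 11 = 71.12163636
s = sqrt(sum((x - mean)^2)/(n-1)) = 0.58290879
u_A = s / sqrt(n) = 0.58290879 / sqrt(11) = 0.17575361
u_B1 = 1.446 / sqrt(2) = 1.0224764
u_B2 = 1.348 / sqrt(6) = 0.5503187
u_B3 = 1.466 / sqrt(3) = 0.84639549
uc = sqrt(0.17575361^2 + 1.0224764^2 + 0.5503187^2 + 0.84639549^2) = 1.447613
U = k * uc = 2 * 1.447613
U = 2.8952

2.8952


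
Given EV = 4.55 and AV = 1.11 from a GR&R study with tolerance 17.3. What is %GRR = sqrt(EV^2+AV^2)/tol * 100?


GRR = sqrt(EV^2 + AV^2) = sqrt(4.55^2 + 1.11^2) = 4.6834389
%GRR = GRR / tol * 100 = 4.6834389 / 17.3 * 100
%GRR = 27.0719

27.0719


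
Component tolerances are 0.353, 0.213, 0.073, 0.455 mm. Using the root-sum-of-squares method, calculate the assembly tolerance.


RSS = sqrt(0.353^2 + 0.213^2 + 0.073^2 + 0.455^2)
= sqrt(0.382332)
= 0.6183

0.6183


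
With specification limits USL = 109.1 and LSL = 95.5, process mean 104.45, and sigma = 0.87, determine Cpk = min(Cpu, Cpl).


Cpu = (USL - mean) / (3*sigma) = (109.1 - 104.45) / (3*0.87) = 1.7816
Cpl = (mean - LSL) / (3*sigma) = (104.45 - 95.5) / (3*0.87) = 3.4291
Cpk = min(Cpu, Cpl) = 1.7816

1.7816


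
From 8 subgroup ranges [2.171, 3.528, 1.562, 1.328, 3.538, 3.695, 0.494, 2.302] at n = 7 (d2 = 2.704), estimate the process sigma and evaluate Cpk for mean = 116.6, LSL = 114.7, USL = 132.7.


R_bar = (2.171 + 3.528 + 1.562 + 1.328 + 3.538 + 3.695 + 0.494 + 2.302) / 8 = 2.32725
sigma = R_bar / d2 = 2.32725 / 2.704 = 0.86066938
Cp = (USL - LSL)/(6*sigma) = (132.7 - 114.7)/(6*0.86066938) = 3.4857
Cpu = (132.7 - 116.6)/(3*0.86066938) = 6.2355
Cpl = (116.6 - 114.7)/(3*0.86066938) = 0.7359
Cpk = min(Cpu, Cpl) = 0.7359

0.7359


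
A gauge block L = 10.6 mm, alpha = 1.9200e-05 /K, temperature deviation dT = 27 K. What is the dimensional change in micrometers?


dL = L * alpha * dT
= 10.6 * 1.9200e-05 * 27
= 0.0054950 mm
dL_um = 0.0054950 * 1000 = 5.4950 um

5.4950


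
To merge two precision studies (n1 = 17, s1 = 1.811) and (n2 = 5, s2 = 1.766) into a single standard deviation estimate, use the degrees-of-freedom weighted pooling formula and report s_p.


s_p = sqrt(((n1-1)*s1^2 + (n2-1)*s2^2) / (n1+n2-2))
numerator = (17-1)*1.811^2 + (5-1)*1.766^2 = 52.475536 + 12.475024 = 64.95056
denominator = 17 + 5 - 2 = 20
s_p^2 = 64.95056 / 20 = 3.247528
s_p = sqrt(3.247528) = 1.8021

1.8021


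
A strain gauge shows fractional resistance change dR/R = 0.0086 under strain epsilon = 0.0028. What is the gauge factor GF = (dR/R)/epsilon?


GF = (dR/R) / epsilon
= 0.0086 / 0.0028
= 3.0714

3.0714


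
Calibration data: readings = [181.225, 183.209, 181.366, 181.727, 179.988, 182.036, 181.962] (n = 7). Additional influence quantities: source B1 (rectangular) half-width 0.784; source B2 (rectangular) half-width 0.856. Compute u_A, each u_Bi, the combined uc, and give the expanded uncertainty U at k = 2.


mean = (181.225 + 183.209 + 181.366 + 181.727 + 179.988 + 182.036 + 181.962) / 7 = 181.6447143
s = sqrt(sum((x - mean)^2)/(n-1)) = 0.97519908
u_A = s / sqrt(n) = 0.97519908 / sqrt(7) = 0.36859061
u_B1 = 0.784 / sqrt(3) = 0.45264261
u_B2 = 0.856 / sqrt(3) = 0.49421183
uc = sqrt(0.36859061^2 + 0.45264261^2 + 0.49421183^2) = 0.7648462
U = k * uc = 2 * 0.7648462
U = 1.5297

1.5297


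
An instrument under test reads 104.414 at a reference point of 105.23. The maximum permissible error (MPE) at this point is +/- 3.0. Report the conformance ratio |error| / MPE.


e = indication - reference = 104.414 - 105.23 = -0.8160
|e| = 0.8160
ratio = |e| / MPE = 0.8160 / 3.0
ratio = 0.2720

0.2720


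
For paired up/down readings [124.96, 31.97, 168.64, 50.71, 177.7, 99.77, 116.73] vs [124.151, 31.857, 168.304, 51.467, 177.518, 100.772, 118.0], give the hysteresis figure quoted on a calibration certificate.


|124.96 - 124.151| = 0.8090
|31.97 - 31.857| = 0.1130
|168.64 - 168.304| = 0.3360
|50.71 - 51.467| = 0.7570
|177.7 - 177.518| = 0.1820
|99.77 - 100.772| = 1.0020
|116.73 - 118.0| = 1.2700
hysteresis = max(diffs) = 1.2700

1.2700


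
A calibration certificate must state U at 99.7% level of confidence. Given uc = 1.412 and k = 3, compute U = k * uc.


U = k * uc
U = 3 * 1.412
U = 4.2360

4.2360


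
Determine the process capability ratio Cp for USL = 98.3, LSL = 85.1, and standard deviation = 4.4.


Cp = (USL - LSL) / (6 * sigma)
= (98.3 - 85.1) / (6 * 4.4)
= 13.2000 / 26.4000
= 0.5000

0.5000


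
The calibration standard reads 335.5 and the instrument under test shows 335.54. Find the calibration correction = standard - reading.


Correction = standard - reading
= 335.5 - 335.54
= -0.0400

-0.0400


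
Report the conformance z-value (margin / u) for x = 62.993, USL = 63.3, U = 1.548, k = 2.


u = U / k = 1.548 / 2 = 0.774
margin = |USL - x| = |63.3 - 62.993| = 0.307
z = margin / u = 0.307 / 0.774
z = 0.3966

0.3966


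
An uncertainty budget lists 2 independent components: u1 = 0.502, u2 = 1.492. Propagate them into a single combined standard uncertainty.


uc = sqrt(0.502^2 + 1.492^2)
uc = sqrt(2.478068)
uc = 1.5742

1.5742


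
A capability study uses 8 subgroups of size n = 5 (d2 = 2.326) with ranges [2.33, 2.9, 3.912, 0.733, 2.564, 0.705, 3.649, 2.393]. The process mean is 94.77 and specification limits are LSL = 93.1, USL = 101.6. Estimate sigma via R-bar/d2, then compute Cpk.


R_bar = (2.33 + 2.9 + 3.912 + 0.733 + 2.564 + 0.705 + 3.649 + 2.393) / 8 = 2.39825
sigma = R_bar / d2 = 2.39825 / 2.326 = 1.0310619
Cp = (USL - LSL)/(6*sigma) = (101.6 - 93.1)/(6*1.0310619) = 1.3740
Cpu = (101.6 - 94.77)/(3*1.0310619) = 2.2081
Cpl = (94.77 - 93.1)/(3*1.0310619) = 0.5399
Cpk = min(Cpu, Cpl) = 0.5399

0.5399


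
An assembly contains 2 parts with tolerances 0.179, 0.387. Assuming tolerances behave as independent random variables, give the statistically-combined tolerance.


RSS = sqrt(0.179^2 + 0.387^2)
= sqrt(0.18181)
= 0.4264

0.4264


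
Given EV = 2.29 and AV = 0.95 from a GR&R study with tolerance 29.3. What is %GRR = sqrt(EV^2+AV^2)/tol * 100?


GRR = sqrt(EV^2 + AV^2) = sqrt(2.29^2 + 0.95^2) = 2.4792338
%GRR = GRR / tol * 100 = 2.4792338 / 29.3 * 100
%GRR = 8.4615

8.4615


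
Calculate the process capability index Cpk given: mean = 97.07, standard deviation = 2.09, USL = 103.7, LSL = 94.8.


Cpu = (USL - mean) / (3*sigma) = (103.7 - 97.07) / (3*2.09) = 1.0574
Cpl = (mean - LSL) / (3*sigma) = (97.07 - 94.8) / (3*2.09) = 0.3620
Cpk = min(Cpu, Cpl) = 0.3620

0.3620
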